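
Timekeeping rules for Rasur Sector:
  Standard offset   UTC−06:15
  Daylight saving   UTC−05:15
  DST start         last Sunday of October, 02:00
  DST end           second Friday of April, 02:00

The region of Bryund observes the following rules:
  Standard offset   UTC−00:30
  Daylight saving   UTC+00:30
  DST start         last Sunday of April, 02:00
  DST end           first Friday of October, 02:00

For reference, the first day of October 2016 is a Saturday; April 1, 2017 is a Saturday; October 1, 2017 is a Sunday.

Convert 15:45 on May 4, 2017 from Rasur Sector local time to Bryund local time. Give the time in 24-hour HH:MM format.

1 October 2016 is a Saturday, so Sundays fall on 2, 9, 16, 23, 30; the last is October 30.
1 April 2017 is a Saturday, so the first Friday is April 7 and the second is April 14.
Daylight saving runs 30 October 2016 – 14 April 2017; May 4, 2017 is outside that window, so Rasur Sector is on standard time at UTC−06:15.
15:45 Rasur Sector + 6h15m = 22:00 UTC.
1 April 2017 is a Saturday, so Sundays fall on 2, 9, 16, 23, 30; the last is April 30.
1 October 2017 is a Sunday, so the first Friday is October 6.
At the standard offset (UTC−00:30), 22:00 UTC − 0h30m = 21:30 Bryund standard time.
The standard-time date in Bryund, May 4, 2017, falls between 30 April and 6 October, so daylight saving is in effect and Bryund is at UTC+00:30.
22:00 UTC + 0h30m = 22:30 Bryund.

22:30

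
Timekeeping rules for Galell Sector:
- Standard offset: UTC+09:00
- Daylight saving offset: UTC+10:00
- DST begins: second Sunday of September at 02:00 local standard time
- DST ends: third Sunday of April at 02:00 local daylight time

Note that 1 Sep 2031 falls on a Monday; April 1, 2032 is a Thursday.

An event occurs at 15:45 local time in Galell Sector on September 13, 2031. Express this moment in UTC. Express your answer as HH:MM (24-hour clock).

1 September 2031 is a Monday, so the first Sunday is September 7 and the second is September 14.
1 April 2032 is a Thursday, so the first Sunday is April 4 and the third is April 18.
September 13, 2031 does not fall between 14 September 2031 and 18 April 2032, so daylight saving is not in effect and Galell Sector is at UTC+09:00.
15:45 local − 9h = 06:45 UTC.

06:45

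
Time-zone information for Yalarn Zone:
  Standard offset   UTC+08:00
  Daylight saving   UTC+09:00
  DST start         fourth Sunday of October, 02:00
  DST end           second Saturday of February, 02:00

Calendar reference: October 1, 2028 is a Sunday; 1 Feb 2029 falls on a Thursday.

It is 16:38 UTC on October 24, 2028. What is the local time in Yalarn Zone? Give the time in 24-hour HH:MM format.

1 October 2028 is a Sunday, so the first Sunday is October 1 and the fourth is October 22.
1 February 2029 is a Thursday, so the first Saturday is February 3 and the second is February 10.
At the standard offset (UTC+08:00), 16:38 UTC + 8h = 00:38 Yalarn Zone standard time (rolling into the next day, 25 October 2028).
Daylight saving runs 22 October 2028 – 10 February 2029; the standard-time date in Yalarn Zone, October 25, 2028, is inside that window, so Yalarn Zone is at UTC+09:00.
16:38 UTC + 9h = 01:38 local (rolling into the next day, 25 October 2028).

01:38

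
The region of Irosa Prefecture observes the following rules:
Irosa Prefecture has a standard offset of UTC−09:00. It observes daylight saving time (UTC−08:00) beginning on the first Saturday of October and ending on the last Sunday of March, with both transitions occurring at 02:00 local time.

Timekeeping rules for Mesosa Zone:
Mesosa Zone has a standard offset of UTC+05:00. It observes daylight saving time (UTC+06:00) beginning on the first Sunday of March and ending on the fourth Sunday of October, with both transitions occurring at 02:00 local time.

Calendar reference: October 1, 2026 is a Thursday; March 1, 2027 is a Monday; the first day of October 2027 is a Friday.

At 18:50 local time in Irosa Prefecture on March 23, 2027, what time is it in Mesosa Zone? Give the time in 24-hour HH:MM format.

1 October 2026 is a Thursday, so the first Saturday is October 3.
1 March 2027 is a Monday, so Sundays fall on 7, 14, 21, 28; the last is March 28.
Daylight saving runs 3 October 2026 – 28 March 2027; March 23, 2027 is inside that window, so Irosa Prefecture is at UTC−08:00.
18:50 Irosa Prefecture + 8h = 02:50 UTC (rolling into the next day, 24 March 2027).
1 March 2027 is a Monday, so the first Sunday is March 7.
1 October 2027 is a Friday, so the first Sunday is October 3 and the fourth is October 24.
At the standard offset (UTC+05:00), 02:50 UTC + 5h = 07:50 Mesosa Zone standard time.
Daylight saving runs 7 March – 24 October; the standard-time date in Mesosa Zone, March 24, 2027, is inside that window, so Mesosa Zone is at UTC+06:00.
02:50 UTC + 6h = 08:50 Mesosa Zone.

08:50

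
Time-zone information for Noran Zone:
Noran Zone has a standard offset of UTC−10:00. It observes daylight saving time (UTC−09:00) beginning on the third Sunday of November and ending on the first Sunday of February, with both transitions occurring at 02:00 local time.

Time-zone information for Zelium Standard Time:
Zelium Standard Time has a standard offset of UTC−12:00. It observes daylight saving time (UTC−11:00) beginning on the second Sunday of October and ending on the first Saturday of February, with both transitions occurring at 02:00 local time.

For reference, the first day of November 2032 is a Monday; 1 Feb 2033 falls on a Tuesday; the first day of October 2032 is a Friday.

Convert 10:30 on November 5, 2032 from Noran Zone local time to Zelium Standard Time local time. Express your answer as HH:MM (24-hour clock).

1 November 2032 is a Monday, so the first Sunday is November 7 and the third is November 21.
1 February 2033 is a Tuesday, so the first Sunday is February 6.
November 5, 2032 does not fall between 21 November 2032 and 6 February 2033, so daylight saving is not in effect and Noran Zone is at UTC−10:00.
10:30 Noran Zone + 10h = 20:30 UTC.
1 October 2032 is a Friday, so the first Sunday is October 3 and the second is October 10.
1 February 2033 is a Tuesday, so the first Saturday is February 5.
At the standard offset (UTC−12:00), 20:30 UTC − 12h = 08:30 Zelium Standard Time standard time.
The standard-time date in Zelium Standard Time, November 5, 2032, lies within the daylight-saving period (10 October 2032 – 5 February 2033), so Zelium Standard Time is on daylight time, UTC−11:00.
20:30 UTC − 11h = 09:30 Zelium Standard Time.

09:30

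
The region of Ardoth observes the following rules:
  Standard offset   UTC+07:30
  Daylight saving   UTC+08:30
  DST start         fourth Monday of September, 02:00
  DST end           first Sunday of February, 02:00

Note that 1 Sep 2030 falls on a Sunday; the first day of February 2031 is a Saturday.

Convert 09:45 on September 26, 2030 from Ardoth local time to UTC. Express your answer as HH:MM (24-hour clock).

1 September 2030 is a Sunday, so the first Monday is September 2 and the fourth is September 23.
1 February 2031 is a Saturday, so the first Sunday is February 2.
Daylight saving runs 23 September 2030 – 2 February 2031; September 26, 2030 is inside that window, so Ardoth is at UTC+08:30.
09:45 local − 8h30m = 01:15 UTC.

01:15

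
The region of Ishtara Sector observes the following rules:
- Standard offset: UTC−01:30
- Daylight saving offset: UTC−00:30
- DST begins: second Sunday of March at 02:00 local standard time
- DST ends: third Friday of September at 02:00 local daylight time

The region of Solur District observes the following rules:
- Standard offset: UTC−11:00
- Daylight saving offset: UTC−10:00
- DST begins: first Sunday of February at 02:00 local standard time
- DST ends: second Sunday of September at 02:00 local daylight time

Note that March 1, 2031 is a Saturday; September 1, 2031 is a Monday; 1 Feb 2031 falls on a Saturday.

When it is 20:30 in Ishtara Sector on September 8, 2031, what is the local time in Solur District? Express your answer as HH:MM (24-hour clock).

1 March 2031 is a Saturday, so the first Sunday is March 2 and the second is March 9.
1 September 2031 is a Monday, so the first Friday is September 5 and the third is September 19.
Daylight saving runs 9 March – 19 September; September 8, 2031 is inside that window, so Ishtara Sector is at UTC−00:30.
20:30 Ishtara Sector + 0h30m = 21:00 UTC.
1 February 2031 is a Saturday, so the first Sunday is February 2.
1 September 2031 is a Monday, so the first Sunday is September 7 and the second is September 14.
At the standard offset (UTC−11:00), 21:00 UTC − 11h = 10:00 Solur District standard time.
The standard-time date in Solur District, September 8, 2031, lies within the daylight-saving period (2 February – 14 September), so Solur District is on daylight time, UTC−10:00.
21:00 UTC − 10h = 11:00 Solur District.

11:00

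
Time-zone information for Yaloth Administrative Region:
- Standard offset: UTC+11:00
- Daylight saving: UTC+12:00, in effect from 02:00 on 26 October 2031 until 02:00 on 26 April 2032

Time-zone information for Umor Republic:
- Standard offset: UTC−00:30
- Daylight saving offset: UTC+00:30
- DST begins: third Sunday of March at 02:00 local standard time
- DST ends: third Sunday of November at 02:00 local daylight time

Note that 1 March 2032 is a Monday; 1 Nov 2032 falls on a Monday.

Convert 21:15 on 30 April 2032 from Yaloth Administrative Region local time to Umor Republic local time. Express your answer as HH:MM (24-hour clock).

10:45

Daylight saving runs 26 October 2031 – 26 April 2032; 30 April 2032 is outside that window, so Yaloth Administrative Region is on standard time at UTC+11:00.
21:15 Yaloth Administrative Region − 11h = 10:15 UTC.
1 March 2032 is a Monday, so the first Sunday is March 7 and the third is March 21.
1 November 2032 is a Monday, so the first Sunday is November 7 and the third is November 21.
At the standard offset (UTC−00:30), 10:15 UTC − 0h30m = 09:45 Umor Republic standard time.
Daylight saving runs 21 March – 21 November; the standard-time date in Umor Republic, 30 April 2032, is inside that window, so Umor Republic is at UTC+00:30.
10:15 UTC + 0h30m = 10:45 Umor Republic.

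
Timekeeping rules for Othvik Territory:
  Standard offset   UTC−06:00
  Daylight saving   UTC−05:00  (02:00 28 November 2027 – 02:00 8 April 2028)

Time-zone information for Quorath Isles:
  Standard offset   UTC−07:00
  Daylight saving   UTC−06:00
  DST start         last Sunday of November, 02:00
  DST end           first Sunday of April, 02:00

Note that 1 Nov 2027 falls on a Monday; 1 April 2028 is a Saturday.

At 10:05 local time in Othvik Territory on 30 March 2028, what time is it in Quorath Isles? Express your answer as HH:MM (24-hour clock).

Daylight saving runs 28 November 2027 – 8 April 2028; 30 March 2028 is inside that window, so Othvik Territory is at UTC−05:00.
10:05 Othvik Territory + 5h = 15:05 UTC.
1 November 2027 is a Monday, so Sundays fall on 7, 14, 21, 28; the last is November 28.
1 April 2028 is a Saturday, so the first Sunday is April 2.
At the standard offset (UTC−07:00), 15:05 UTC − 7h = 08:05 Quorath Isles standard time.
The standard-time date in Quorath Isles, 30 March 2028, lies within the daylight-saving period (28 November 2027 – 2 April 2028), so Quorath Isles is on daylight time, UTC−06:00.
15:05 UTC − 6h = 09:05 Quorath Isles.

09:05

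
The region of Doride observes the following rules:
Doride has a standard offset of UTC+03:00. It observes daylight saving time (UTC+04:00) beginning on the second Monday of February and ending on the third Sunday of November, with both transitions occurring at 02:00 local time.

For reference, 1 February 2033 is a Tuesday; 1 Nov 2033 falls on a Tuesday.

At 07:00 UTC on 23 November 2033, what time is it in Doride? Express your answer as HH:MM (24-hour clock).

10:00

1 February 2033 is a Tuesday, so the first Monday is February 7 and the second is February 14.
1 November 2033 is a Tuesday, so the first Sunday is November 6 and the third is November 20.
At the standard offset (UTC+03:00), 07:00 UTC + 3h = 10:00 Doride standard time.
The standard-time date in Doride, 23 November 2033, is outside the daylight-saving period (14 February – 20 November), so Doride is on standard time, UTC+03:00.
07:00 UTC + 3h = 10:00 local.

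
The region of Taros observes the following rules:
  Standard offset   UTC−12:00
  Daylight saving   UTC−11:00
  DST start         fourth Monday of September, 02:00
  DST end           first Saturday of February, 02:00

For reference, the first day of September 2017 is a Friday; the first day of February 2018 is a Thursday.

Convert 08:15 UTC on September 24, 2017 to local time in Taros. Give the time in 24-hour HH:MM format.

20:15

1 September 2017 is a Friday, so the first Monday is September 4 and the fourth is September 25.
1 February 2018 is a Thursday, so the first Saturday is February 3.
At the standard offset (UTC−12:00), 08:15 UTC − 12h = 20:15 Taros standard time (rolling into the previous day, 23 September 2017).
The standard-time date in Taros, September 23, 2017, does not fall between 25 September 2017 and 3 February 2018, so daylight saving is not in effect and Taros is at UTC−12:00.
08:15 UTC − 12h = 20:15 local (rolling into the previous day, 23 September 2017).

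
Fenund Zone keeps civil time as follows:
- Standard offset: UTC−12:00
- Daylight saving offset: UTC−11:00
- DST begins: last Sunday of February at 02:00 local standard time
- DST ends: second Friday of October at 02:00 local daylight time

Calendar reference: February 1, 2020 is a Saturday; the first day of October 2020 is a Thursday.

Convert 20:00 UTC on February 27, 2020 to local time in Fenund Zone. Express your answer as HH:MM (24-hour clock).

09:00

1 February 2020 is a Saturday, so Sundays fall on 2, 9, 16, 23; the last is February 23.
1 October 2020 is a Thursday, so the first Friday is October 2 and the second is October 9.
At the standard offset (UTC−12:00), 20:00 UTC − 12h = 08:00 Fenund Zone standard time.
Daylight saving runs 23 February – 9 October; the standard-time date in Fenund Zone, February 27, 2020, is inside that window, so Fenund Zone is at UTC−11:00.
20:00 UTC − 11h = 09:00 local.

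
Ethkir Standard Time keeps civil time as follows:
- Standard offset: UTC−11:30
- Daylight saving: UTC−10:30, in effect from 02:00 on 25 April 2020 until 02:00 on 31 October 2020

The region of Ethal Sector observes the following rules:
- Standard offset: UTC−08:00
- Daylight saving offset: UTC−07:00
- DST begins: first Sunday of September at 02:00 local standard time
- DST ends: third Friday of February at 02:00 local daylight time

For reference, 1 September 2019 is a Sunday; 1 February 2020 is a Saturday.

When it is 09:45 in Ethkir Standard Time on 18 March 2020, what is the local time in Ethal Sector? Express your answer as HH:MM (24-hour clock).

18 March 2020 is outside the daylight-saving period (25 April – 31 October), so Ethkir Standard Time is on standard time, UTC−11:30.
09:45 Ethkir Standard Time + 11h30m = 21:15 UTC.
1 September 2019 is a Sunday, so the first Sunday is September 1.
1 February 2020 is a Saturday, so the first Friday is February 7 and the third is February 21.
At the standard offset (UTC−08:00), 21:15 UTC − 8h = 13:15 Ethal Sector standard time.
The standard-time date in Ethal Sector, 18 March 2020, does not fall between 1 September 2019 and 21 February 2020, so daylight saving is not in effect and Ethal Sector is at UTC−08:00.
21:15 UTC − 8h = 13:15 Ethal Sector.

13:15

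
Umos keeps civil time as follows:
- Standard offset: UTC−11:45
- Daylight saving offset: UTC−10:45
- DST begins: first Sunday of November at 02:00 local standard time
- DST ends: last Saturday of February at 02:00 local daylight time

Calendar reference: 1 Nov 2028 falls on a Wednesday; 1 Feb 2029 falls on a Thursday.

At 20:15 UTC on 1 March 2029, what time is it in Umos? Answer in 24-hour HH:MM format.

08:30

1 November 2028 is a Wednesday, so the first Sunday is November 5.
1 February 2029 is a Thursday, so Saturdays fall on 3, 10, 17, 24; the last is February 24.
At the standard offset (UTC−11:45), 20:15 UTC − 11h45m = 08:30 Umos standard time.
The standard-time date in Umos, 1 March 2029, is outside the daylight-saving period (5 November 2028 – 24 February 2029), so Umos is on standard time, UTC−11:45.
20:15 UTC − 11h45m = 08:30 local.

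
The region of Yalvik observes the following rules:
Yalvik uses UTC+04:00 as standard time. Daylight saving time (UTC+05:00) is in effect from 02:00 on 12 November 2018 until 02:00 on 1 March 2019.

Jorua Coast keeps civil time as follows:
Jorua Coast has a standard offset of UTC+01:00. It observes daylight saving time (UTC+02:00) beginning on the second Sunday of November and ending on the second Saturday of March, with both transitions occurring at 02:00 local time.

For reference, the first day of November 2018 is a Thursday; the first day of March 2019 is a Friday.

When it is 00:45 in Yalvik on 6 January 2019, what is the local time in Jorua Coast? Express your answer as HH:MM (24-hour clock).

21:45

6 January 2019 lies within the daylight-saving period (12 November 2018 – 1 March 2019), so Yalvik is on daylight time, UTC+05:00.
00:45 Yalvik − 5h = 19:45 UTC (rolling into the previous day, 5 January 2019).
1 November 2018 is a Thursday, so the first Sunday is November 4 and the second is November 11.
1 March 2019 is a Friday, so the first Saturday is March 2 and the second is March 9.
At the standard offset (UTC+01:00), 19:45 UTC + 1h = 20:45 Jorua Coast standard time.
The standard-time date in Jorua Coast, 5 January 2019, falls between 11 November 2018 and 9 March 2019, so daylight saving is in effect and Jorua Coast is at UTC+02:00.
19:45 UTC + 2h = 21:45 Jorua Coast.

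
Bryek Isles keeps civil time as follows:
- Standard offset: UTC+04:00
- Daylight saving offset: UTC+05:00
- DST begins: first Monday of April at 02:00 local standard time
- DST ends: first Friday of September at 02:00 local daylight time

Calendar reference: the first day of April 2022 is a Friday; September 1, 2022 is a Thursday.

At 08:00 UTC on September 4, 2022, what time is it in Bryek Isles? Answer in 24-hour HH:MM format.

1 April 2022 is a Friday, so the first Monday is April 4.
1 September 2022 is a Thursday, so the first Friday is September 2.
At the standard offset (UTC+04:00), 08:00 UTC + 4h = 12:00 Bryek Isles standard time.
The standard-time date in Bryek Isles, September 4, 2022, is outside the daylight-saving period (4 April – 2 September), so Bryek Isles is on standard time, UTC+04:00.
08:00 UTC + 4h = 12:00 local.

12:00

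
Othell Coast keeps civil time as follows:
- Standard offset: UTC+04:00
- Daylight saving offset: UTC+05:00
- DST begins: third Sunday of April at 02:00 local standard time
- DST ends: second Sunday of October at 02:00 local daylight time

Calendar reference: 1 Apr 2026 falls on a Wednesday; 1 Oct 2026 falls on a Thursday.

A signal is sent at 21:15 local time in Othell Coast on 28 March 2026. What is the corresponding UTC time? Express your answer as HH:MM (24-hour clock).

1 April 2026 is a Wednesday, so the first Sunday is April 5 and the third is April 19.
1 October 2026 is a Thursday, so the first Sunday is October 4 and the second is October 11.
Daylight saving runs 19 April – 11 October; 28 March 2026 is outside that window, so Othell Coast is on standard time at UTC+04:00.
21:15 local − 4h = 17:15 UTC.

17:15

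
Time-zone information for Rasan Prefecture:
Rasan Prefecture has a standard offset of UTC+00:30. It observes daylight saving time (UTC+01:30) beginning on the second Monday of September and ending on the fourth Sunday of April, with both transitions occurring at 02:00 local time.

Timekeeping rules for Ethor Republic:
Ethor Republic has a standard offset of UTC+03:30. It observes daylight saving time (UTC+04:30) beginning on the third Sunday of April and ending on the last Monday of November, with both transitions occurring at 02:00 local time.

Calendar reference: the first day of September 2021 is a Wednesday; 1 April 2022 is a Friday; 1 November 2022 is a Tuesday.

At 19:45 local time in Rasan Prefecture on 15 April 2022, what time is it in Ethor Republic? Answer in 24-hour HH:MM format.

21:45

1 September 2021 is a Wednesday, so the first Monday is September 6 and the second is September 13.
1 April 2022 is a Friday, so the first Sunday is April 3 and the fourth is April 24.
15 April 2022 lies within the daylight-saving period (13 September 2021 – 24 April 2022), so Rasan Prefecture is on daylight time, UTC+01:30.
19:45 Rasan Prefecture − 1h30m = 18:15 UTC.
1 April 2022 is a Friday, so the first Sunday is April 3 and the third is April 17.
1 November 2022 is a Tuesday, so Mondays fall on 7, 14, 21, 28; the last is November 28.
At the standard offset (UTC+03:30), 18:15 UTC + 3h30m = 21:45 Ethor Republic standard time.
Daylight saving runs 17 April – 28 November; the standard-time date in Ethor Republic, 15 April 2022, is outside that window, so Ethor Republic is on standard time at UTC+03:30.
18:15 UTC + 3h30m = 21:45 Ethor Republic.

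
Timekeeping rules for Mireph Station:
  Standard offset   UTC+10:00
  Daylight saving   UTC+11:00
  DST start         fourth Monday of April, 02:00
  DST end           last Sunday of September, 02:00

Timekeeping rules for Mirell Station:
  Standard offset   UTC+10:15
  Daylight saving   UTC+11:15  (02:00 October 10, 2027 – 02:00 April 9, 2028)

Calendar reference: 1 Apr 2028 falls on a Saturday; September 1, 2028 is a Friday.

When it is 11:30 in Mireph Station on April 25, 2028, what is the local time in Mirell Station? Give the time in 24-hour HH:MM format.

10:45

1 April 2028 is a Saturday, so the first Monday is April 3 and the fourth is April 24.
1 September 2028 is a Friday, so Sundays fall on 3, 10, 17, 24; the last is September 24.
April 25, 2028 lies within the daylight-saving period (24 April – 24 September), so Mireph Station is on daylight time, UTC+11:00.
11:30 Mireph Station − 11h = 00:30 UTC.
At the standard offset (UTC+10:15), 00:30 UTC + 10h15m = 10:45 Mirell Station standard time.
The standard-time date in Mirell Station, April 25, 2028, does not fall between 10 October 2027 and 9 April 2028, so daylight saving is not in effect and Mirell Station is at UTC+10:15.
00:30 UTC + 10h15m = 10:45 Mirell Station.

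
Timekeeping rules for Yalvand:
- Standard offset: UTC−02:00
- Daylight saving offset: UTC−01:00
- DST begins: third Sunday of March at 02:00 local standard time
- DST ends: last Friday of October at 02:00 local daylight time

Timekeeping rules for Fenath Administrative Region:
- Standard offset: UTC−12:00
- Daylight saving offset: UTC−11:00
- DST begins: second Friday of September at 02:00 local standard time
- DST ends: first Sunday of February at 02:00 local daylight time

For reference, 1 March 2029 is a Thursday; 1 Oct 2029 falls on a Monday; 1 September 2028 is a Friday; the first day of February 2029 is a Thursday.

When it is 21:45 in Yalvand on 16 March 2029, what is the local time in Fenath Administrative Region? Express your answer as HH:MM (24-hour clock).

11:45

1 March 2029 is a Thursday, so the first Sunday is March 4 and the third is March 18.
1 October 2029 is a Monday, so Fridays fall on 5, 12, 19, 26; the last is October 26.
16 March 2029 does not fall between 18 March and 26 October, so daylight saving is not in effect and Yalvand is at UTC−02:00.
21:45 Yalvand + 2h = 23:45 UTC.
1 September 2028 is a Friday, so the first Friday is September 1 and the second is September 8.
1 February 2029 is a Thursday, so the first Sunday is February 4.
At the standard offset (UTC−12:00), 23:45 UTC − 12h = 11:45 Fenath Administrative Region standard time.
Daylight saving runs 8 September 2028 – 4 February 2029; the standard-time date in Fenath Administrative Region, 16 March 2029, is outside that window, so Fenath Administrative Region is on standard time at UTC−12:00.
23:45 UTC − 12h = 11:45 Fenath Administrative Region.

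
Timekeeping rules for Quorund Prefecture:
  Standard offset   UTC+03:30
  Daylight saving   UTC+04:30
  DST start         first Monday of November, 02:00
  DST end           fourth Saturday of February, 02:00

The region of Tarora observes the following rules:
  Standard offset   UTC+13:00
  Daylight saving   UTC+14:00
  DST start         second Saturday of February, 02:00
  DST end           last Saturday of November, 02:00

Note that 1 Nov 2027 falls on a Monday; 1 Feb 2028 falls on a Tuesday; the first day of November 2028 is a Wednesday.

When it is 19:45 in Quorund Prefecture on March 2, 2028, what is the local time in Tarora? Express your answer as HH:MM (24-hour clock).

1 November 2027 is a Monday, so the first Monday is November 1.
1 February 2028 is a Tuesday, so the first Saturday is February 5 and the fourth is February 26.
March 2, 2028 does not fall between 1 November 2027 and 26 February 2028, so daylight saving is not in effect and Quorund Prefecture is at UTC+03:30.
19:45 Quorund Prefecture − 3h30m = 16:15 UTC.
1 February 2028 is a Tuesday, so the first Saturday is February 5 and the second is February 12.
1 November 2028 is a Wednesday, so Saturdays fall on 4, 11, 18, 25; the last is November 25.
At the standard offset (UTC+13:00), 16:15 UTC + 13h = 05:15 Tarora standard time (rolling into the next day, 3 March 2028).
The standard-time date in Tarora, March 3, 2028, lies within the daylight-saving period (12 February – 25 November), so Tarora is on daylight time, UTC+14:00.
16:15 UTC + 14h = 06:15 Tarora (rolling into the next day, 3 March 2028).

06:15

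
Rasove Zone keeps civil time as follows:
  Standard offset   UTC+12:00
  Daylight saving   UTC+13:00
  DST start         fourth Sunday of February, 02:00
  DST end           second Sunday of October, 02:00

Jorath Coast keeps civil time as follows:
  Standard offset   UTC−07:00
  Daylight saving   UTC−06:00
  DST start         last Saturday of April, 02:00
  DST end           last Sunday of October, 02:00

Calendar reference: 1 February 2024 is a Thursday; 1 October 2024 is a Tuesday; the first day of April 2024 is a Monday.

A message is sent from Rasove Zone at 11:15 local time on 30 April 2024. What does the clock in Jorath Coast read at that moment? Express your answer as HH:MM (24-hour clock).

1 February 2024 is a Thursday, so the first Sunday is February 4 and the fourth is February 25.
1 October 2024 is a Tuesday, so the first Sunday is October 6 and the second is October 13.
30 April 2024 lies within the daylight-saving period (25 February – 13 October), so Rasove Zone is on daylight time, UTC+13:00.
11:15 Rasove Zone − 13h = 22:15 UTC (rolling into the previous day, 29 April 2024).
1 April 2024 is a Monday, so Saturdays fall on 6, 13, 20, 27; the last is April 27.
1 October 2024 is a Tuesday, so Sundays fall on 6, 13, 20, 27; the last is October 27.
At the standard offset (UTC−07:00), 22:15 UTC − 7h = 15:15 Jorath Coast standard time.
The standard-time date in Jorath Coast, 29 April 2024, falls between 27 April and 27 October, so daylight saving is in effect and Jorath Coast is at UTC−06:00.
22:15 UTC − 6h = 16:15 Jorath Coast.

16:15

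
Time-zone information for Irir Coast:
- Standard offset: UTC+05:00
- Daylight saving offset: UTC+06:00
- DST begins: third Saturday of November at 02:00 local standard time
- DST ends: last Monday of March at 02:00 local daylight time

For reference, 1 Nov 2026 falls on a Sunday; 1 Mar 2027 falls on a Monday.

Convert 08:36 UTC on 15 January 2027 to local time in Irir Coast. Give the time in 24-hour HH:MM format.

1 November 2026 is a Sunday, so the first Saturday is November 7 and the third is November 21.
1 March 2027 is a Monday, so Mondays fall on 1, 8, 15, 22, 29; the last is March 29.
At the standard offset (UTC+05:00), 08:36 UTC + 5h = 13:36 Irir Coast standard time.
Daylight saving runs 21 November 2026 – 29 March 2027; the standard-time date in Irir Coast, 15 January 2027, is inside that window, so Irir Coast is at UTC+06:00.
08:36 UTC + 6h = 14:36 local.

14:36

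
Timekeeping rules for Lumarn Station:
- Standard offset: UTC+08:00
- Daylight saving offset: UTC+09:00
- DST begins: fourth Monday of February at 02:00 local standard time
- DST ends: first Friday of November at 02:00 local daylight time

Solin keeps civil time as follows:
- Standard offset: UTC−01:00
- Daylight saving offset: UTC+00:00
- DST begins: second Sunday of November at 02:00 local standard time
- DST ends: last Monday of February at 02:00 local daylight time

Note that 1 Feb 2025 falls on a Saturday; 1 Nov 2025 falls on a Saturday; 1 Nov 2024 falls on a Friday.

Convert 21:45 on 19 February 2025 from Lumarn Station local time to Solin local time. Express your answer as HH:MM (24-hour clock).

13:45

1 February 2025 is a Saturday, so the first Monday is February 3 and the fourth is February 24.
1 November 2025 is a Saturday, so the first Friday is November 7.
19 February 2025 is outside the daylight-saving period (24 February – 7 November), so Lumarn Station is on standard time, UTC+08:00.
21:45 Lumarn Station − 8h = 13:45 UTC.
1 November 2024 is a Friday, so the first Sunday is November 3 and the second is November 10.
1 February 2025 is a Saturday, so Mondays fall on 3, 10, 17, 24; the last is February 24.
At the standard offset (UTC−01:00), 13:45 UTC − 1h = 12:45 Solin standard time.
The standard-time date in Solin, 19 February 2025, falls between 10 November 2024 and 24 February 2025, so daylight saving is in effect and Solin is at UTC+00:00.
13:45 UTC + 0h = 13:45 Solin.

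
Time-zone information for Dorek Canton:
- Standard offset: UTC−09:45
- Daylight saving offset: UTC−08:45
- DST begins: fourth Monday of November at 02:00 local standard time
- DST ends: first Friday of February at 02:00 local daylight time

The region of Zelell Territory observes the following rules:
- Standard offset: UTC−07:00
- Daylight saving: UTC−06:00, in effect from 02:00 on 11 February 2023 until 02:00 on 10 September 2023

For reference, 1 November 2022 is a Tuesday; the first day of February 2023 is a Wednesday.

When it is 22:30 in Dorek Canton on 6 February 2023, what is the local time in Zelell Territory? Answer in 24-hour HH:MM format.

1 November 2022 is a Tuesday, so the first Monday is November 7 and the fourth is November 28.
1 February 2023 is a Wednesday, so the first Friday is February 3.
Daylight saving runs 28 November 2022 – 3 February 2023; 6 February 2023 is outside that window, so Dorek Canton is on standard time at UTC−09:45.
22:30 Dorek Canton + 9h45m = 08:15 UTC (rolling into the next day, 7 February 2023).
At the standard offset (UTC−07:00), 08:15 UTC − 7h = 01:15 Zelell Territory standard time.
The standard-time date in Zelell Territory, 7 February 2023, is outside the daylight-saving period (11 February – 10 September), so Zelell Territory is on standard time, UTC−07:00.
08:15 UTC − 7h = 01:15 Zelell Territory.

01:15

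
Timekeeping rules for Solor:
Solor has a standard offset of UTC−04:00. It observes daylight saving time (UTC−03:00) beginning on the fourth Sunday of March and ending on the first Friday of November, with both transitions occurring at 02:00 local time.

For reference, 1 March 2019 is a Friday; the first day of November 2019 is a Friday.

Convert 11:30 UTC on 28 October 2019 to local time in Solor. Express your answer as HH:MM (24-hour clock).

1 March 2019 is a Friday, so the first Sunday is March 3 and the fourth is March 24.
1 November 2019 is a Friday, so the first Friday is November 1.
At the standard offset (UTC−04:00), 11:30 UTC − 4h = 07:30 Solor standard time.
The standard-time date in Solor, 28 October 2019, falls between 24 March and 1 November, so daylight saving is in effect and Solor is at UTC−03:00.
11:30 UTC − 3h = 08:30 local.

08:30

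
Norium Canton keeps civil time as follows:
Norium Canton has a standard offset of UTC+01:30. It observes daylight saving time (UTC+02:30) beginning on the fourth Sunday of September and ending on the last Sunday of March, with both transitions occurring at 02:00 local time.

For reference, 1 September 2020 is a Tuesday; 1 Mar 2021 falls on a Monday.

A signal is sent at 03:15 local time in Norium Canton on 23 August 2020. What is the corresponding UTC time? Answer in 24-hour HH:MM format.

01:45

1 September 2020 is a Tuesday, so the first Sunday is September 6 and the fourth is September 27.
1 March 2021 is a Monday, so Sundays fall on 7, 14, 21, 28; the last is March 28.
Daylight saving runs 27 September 2020 – 28 March 2021; 23 August 2020 is outside that window, so Norium Canton is on standard time at UTC+01:30.
03:15 local − 1h30m = 01:45 UTC.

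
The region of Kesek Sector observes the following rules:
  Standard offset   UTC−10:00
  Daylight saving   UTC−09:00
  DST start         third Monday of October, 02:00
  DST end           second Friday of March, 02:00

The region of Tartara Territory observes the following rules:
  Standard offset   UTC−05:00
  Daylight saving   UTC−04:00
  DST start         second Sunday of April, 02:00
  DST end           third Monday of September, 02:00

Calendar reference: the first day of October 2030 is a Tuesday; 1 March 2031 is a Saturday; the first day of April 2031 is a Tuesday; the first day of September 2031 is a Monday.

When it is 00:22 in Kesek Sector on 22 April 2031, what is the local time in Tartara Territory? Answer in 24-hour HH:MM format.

06:22

1 October 2030 is a Tuesday, so the first Monday is October 7 and the third is October 21.
1 March 2031 is a Saturday, so the first Friday is March 7 and the second is March 14.
22 April 2031 is outside the daylight-saving period (21 October 2030 – 14 March 2031), so Kesek Sector is on standard time, UTC−10:00.
00:22 Kesek Sector + 10h = 10:22 UTC.
1 April 2031 is a Tuesday, so the first Sunday is April 6 and the second is April 13.
1 September 2031 is a Monday, so the first Monday is September 1 and the third is September 15.
At the standard offset (UTC−05:00), 10:22 UTC − 5h = 05:22 Tartara Territory standard time.
Daylight saving runs 13 April – 15 September; the standard-time date in Tartara Territory, 22 April 2031, is inside that window, so Tartara Territory is at UTC−04:00.
10:22 UTC − 4h = 06:22 Tartara Territory.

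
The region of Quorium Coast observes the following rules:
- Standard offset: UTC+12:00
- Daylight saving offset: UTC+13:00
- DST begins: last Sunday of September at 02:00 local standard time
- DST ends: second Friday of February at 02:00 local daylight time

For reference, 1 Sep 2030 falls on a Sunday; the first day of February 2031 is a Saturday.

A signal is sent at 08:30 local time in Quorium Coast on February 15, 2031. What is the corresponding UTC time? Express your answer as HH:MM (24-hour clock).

1 September 2030 is a Sunday, so Sundays fall on 1, 8, 15, 22, 29; the last is September 29.
1 February 2031 is a Saturday, so the first Friday is February 7 and the second is February 14.
February 15, 2031 is outside the daylight-saving period (29 September 2030 – 14 February 2031), so Quorium Coast is on standard time, UTC+12:00.
08:30 local − 12h = 20:30 UTC (rolling into the previous day, 14 February 2031).

20:30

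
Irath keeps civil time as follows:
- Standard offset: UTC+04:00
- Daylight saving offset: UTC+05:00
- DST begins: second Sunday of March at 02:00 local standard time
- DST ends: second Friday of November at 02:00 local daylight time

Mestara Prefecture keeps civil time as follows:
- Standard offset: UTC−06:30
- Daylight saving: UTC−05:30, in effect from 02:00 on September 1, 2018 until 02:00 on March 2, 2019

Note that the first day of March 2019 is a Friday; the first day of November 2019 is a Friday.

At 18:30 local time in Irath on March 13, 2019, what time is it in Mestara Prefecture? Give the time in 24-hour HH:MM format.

07:00

1 March 2019 is a Friday, so the first Sunday is March 3 and the second is March 10.
1 November 2019 is a Friday, so the first Friday is November 1 and the second is November 8.
March 13, 2019 lies within the daylight-saving period (10 March – 8 November), so Irath is on daylight time, UTC+05:00.
18:30 Irath − 5h = 13:30 UTC.
At the standard offset (UTC−06:30), 13:30 UTC − 6h30m = 07:00 Mestara Prefecture standard time.
The standard-time date in Mestara Prefecture, March 13, 2019, does not fall between 1 September 2018 and 2 March 2019, so daylight saving is not in effect and Mestara Prefecture is at UTC−06:30.
13:30 UTC − 6h30m = 07:00 Mestara Prefecture.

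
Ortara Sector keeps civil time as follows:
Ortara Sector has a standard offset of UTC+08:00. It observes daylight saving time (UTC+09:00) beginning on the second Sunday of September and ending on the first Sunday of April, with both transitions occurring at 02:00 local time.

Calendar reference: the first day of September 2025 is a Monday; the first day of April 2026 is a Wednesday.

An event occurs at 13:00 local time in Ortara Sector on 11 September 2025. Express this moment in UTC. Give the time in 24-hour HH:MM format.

1 September 2025 is a Monday, so the first Sunday is September 7 and the second is September 14.
1 April 2026 is a Wednesday, so the first Sunday is April 5.
11 September 2025 does not fall between 14 September 2025 and 5 April 2026, so daylight saving is not in effect and Ortara Sector is at UTC+08:00.
13:00 local − 8h = 05:00 UTC.

05:00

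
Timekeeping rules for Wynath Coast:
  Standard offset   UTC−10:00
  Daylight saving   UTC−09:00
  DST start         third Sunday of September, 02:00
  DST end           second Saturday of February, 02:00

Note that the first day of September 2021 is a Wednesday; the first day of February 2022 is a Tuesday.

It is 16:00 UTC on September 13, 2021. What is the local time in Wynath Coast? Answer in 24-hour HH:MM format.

1 September 2021 is a Wednesday, so the first Sunday is September 5 and the third is September 19.
1 February 2022 is a Tuesday, so the first Saturday is February 5 and the second is February 12.
At the standard offset (UTC−10:00), 16:00 UTC − 10h = 06:00 Wynath Coast standard time.
Daylight saving runs 19 September 2021 – 12 February 2022; the standard-time date in Wynath Coast, September 13, 2021, is outside that window, so Wynath Coast is on standard time at UTC−10:00.
16:00 UTC − 10h = 06:00 local.

06:00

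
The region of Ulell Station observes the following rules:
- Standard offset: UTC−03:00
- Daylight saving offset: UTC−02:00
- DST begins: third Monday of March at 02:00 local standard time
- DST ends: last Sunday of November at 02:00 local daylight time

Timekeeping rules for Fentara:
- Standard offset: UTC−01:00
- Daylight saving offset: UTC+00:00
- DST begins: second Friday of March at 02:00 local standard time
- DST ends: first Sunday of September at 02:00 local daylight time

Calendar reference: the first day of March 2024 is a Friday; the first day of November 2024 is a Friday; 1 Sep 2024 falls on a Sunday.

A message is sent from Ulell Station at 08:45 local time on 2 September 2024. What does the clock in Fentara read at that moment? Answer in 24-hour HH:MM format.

09:45

1 March 2024 is a Friday, so the first Monday is March 4 and the third is March 18.
1 November 2024 is a Friday, so Sundays fall on 3, 10, 17, 24; the last is November 24.
2 September 2024 falls between 18 March and 24 November, so daylight saving is in effect and Ulell Station is at UTC−02:00.
08:45 Ulell Station + 2h = 10:45 UTC.
1 March 2024 is a Friday, so the first Friday is March 1 and the second is March 8.
1 September 2024 is a Sunday, so the first Sunday is September 1.
At the standard offset (UTC−01:00), 10:45 UTC − 1h = 09:45 Fentara standard time.
Daylight saving runs 8 March – 1 September; the standard-time date in Fentara, 2 September 2024, is outside that window, so Fentara is on standard time at UTC−01:00.
10:45 UTC − 1h = 09:45 Fentara.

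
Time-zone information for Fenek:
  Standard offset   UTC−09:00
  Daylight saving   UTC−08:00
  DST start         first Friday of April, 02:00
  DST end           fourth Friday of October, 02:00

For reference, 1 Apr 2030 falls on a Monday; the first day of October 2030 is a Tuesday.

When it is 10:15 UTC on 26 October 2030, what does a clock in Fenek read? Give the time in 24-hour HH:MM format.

01:15

1 April 2030 is a Monday, so the first Friday is April 5.
1 October 2030 is a Tuesday, so the first Friday is October 4 and the fourth is October 25.
At the standard offset (UTC−09:00), 10:15 UTC − 9h = 01:15 Fenek standard time.
The standard-time date in Fenek, 26 October 2030, is outside the daylight-saving period (5 April – 25 October), so Fenek is on standard time, UTC−09:00.
10:15 UTC − 9h = 01:15 local.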